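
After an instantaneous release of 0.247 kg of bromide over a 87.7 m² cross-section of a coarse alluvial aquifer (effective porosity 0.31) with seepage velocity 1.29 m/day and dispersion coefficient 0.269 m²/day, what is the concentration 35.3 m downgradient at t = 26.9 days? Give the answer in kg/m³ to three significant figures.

0.000941 kg/m³

For an instantaneous plane source, C(x,t) = M/(n_e·A·√(4πDt)) · exp(−(x−vt)²/(4Dt)), with n_e·A the pore (flow) area.
Plume center vt = 1.29 × 26.9 = 34.701 m, so the well at 35.3 m is 0.599 m downgradient of the peak.
√(4πDt) = 9.536 m, giving peak height M/(n_e·A·√(4πDt)) = 0.247/(0.31 × 87.7 × 9.536) = 0.0009527 kg/m³.
(x−vt)²/(4Dt) = (0.599)²/(4 × 0.269 × 26.9) = 0.01240; exp(−0.01240) = 0.9877.
C = 0.0009527 × 0.9877 = 0.000941 kg/m³.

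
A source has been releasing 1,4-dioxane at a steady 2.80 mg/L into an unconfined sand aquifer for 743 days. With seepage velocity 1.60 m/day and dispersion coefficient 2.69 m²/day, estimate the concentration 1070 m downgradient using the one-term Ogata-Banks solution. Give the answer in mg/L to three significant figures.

2.72 mg/L

For a continuous step input, C/C₀ ≈ ½·erfc((x−vt)/(2√(Dt))).
vt = 1.60 × 743 = 1188.8 m and 2√(Dt) = 2√(2.69 × 743) = 89.41 m.
Argument (x−vt)/(2√(Dt)) = (1070 − 1188.8)/89.41 = -1.329; ½·erfc(-1.329) = 0.9699.
C = 2.80 × 0.9699 = 2.72 mg/L.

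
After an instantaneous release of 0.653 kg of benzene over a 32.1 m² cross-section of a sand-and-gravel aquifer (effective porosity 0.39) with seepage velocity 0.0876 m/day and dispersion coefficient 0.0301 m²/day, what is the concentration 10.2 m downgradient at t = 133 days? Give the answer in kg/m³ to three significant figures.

For an instantaneous plane source, C(x,t) = M/(n_e·A·√(4πDt)) · exp(−(x−vt)²/(4Dt)), with n_e·A the pore (flow) area.
Plume center vt = 0.0876 × 133 = 11.6508 m, so the well at 10.2 m is 1.4508 m upgradient of the peak.
√(4πDt) = 7.093 m, giving peak height M/(n_e·A·√(4πDt)) = 0.653/(0.39 × 32.1 × 7.093) = 0.007354 kg/m³.
(x−vt)²/(4Dt) = (-1.4508)²/(4 × 0.0301 × 133) = 0.1314; exp(−0.1314) = 0.8769.
C = 0.007354 × 0.8769 = 0.00645 kg/m³.

0.00645 kg/m³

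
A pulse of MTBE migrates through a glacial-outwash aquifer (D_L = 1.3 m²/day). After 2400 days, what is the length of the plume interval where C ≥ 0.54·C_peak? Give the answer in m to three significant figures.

The plume is Gaussian with σ = √(2Dt) = √(2 × 1.3 × 2400) = 78.99 m.
C/C_peak = exp(−Δx²/(2σ²)) = 0.54 ⇒ Δx = σ·√(−2 ln 0.54) = 78.99 × 1.110 = 87.68 m.
Width = 2Δx = 175 m.

175 m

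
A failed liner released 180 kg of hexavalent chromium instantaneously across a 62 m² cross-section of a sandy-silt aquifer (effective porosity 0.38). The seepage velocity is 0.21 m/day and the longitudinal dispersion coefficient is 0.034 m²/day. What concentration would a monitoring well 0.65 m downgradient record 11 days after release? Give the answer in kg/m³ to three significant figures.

For an instantaneous plane source, C(x,t) = M/(n_e·A·√(4πDt)) · exp(−(x−vt)²/(4Dt)), with n_e·A the pore (flow) area.
Plume center vt = 0.21 × 11 = 2.31 m, so the well at 0.65 m is 1.66 m upgradient of the peak.
√(4πDt) = 2.168 m, giving peak height M/(n_e·A·√(4πDt)) = 180/(0.38 × 62 × 2.168) = 3.524 kg/m³.
(x−vt)²/(4Dt) = (-1.66)²/(4 × 0.034 × 11) = 1.842; exp(−1.842) = 0.1585.
C = 3.524 × 0.1585 = 0.559 kg/m³.

0.559 kg/m³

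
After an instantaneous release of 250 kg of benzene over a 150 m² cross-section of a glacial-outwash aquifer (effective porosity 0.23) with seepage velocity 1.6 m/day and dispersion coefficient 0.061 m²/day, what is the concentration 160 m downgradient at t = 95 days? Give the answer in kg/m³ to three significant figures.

For an instantaneous plane source, C(x,t) = M/(n_e·A·√(4πDt)) · exp(−(x−vt)²/(4Dt)), with n_e·A the pore (flow) area.
Plume center vt = 1.6 × 95 = 152 m, so the well at 160 m is 8 m downgradient of the peak.
√(4πDt) = 8.534 m, giving peak height M/(n_e·A·√(4πDt)) = 250/(0.23 × 150 × 8.534) = 0.8491 kg/m³.
(x−vt)²/(4Dt) = (8)²/(4 × 0.061 × 95) = 2.761; exp(−2.761) = 0.06323.
C = 0.8491 × 0.06323 = 0.0537 kg/m³.

0.0537 kg/m³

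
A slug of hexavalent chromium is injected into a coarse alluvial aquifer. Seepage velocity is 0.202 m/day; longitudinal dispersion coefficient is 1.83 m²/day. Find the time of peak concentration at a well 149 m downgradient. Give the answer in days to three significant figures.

For the 1D instantaneous-source solution, setting ∂C/∂t = 0 at fixed x gives v²t² + 2Dt − x² = 0, so t = (√(D² + v²x²) − D)/v².
√(D² + v²x²) = √(1.83² + 0.202² × 149²) = 30.15; v² = 0.040804.
t = (30.15 − 1.83)/0.040804 = 694 days (vs. the pure-advection estimate x/v = 738 d).

694 days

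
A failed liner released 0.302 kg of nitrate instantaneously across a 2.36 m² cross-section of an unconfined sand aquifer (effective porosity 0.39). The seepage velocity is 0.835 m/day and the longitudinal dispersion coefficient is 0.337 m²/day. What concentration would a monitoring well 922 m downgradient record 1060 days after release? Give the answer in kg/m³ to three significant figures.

For an instantaneous plane source, C(x,t) = M/(n_e·A·√(4πDt)) · exp(−(x−vt)²/(4Dt)), with n_e·A the pore (flow) area.
Plume center vt = 0.835 × 1060 = 885.1 m, so the well at 922 m is 36.9 m downgradient of the peak.
√(4πDt) = 67.00 m, giving peak height M/(n_e·A·√(4πDt)) = 0.302/(0.39 × 2.36 × 67.00) = 0.004897 kg/m³.
(x−vt)²/(4Dt) = (36.9)²/(4 × 0.337 × 1060) = 0.9529; exp(−0.9529) = 0.3856.
C = 0.004897 × 0.3856 = 0.00189 kg/m³.

0.00189 kg/m³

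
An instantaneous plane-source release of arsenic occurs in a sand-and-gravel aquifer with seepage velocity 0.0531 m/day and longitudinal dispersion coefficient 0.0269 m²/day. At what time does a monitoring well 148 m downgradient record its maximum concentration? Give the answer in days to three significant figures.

For the 1D instantaneous-source solution, setting ∂C/∂t = 0 at fixed x gives v²t² + 2Dt − x² = 0, so t = (√(D² + v²x²) − D)/v².
√(D² + v²x²) = √(0.0269² + 0.0531² × 148²) = 7.859; v² = 0.00281961.
t = (7.859 − 0.0269)/0.00281961 = 2780 days (vs. the pure-advection estimate x/v = 2790 d).

2780 days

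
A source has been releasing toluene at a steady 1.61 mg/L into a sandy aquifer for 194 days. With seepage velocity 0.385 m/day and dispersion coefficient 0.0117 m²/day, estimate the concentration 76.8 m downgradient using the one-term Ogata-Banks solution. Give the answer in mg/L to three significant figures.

For a continuous step input, C/C₀ ≈ ½·erfc((x−vt)/(2√(Dt))).
vt = 0.385 × 194 = 74.69 m and 2√(Dt) = 2√(0.0117 × 194) = 3.013 m.
Argument (x−vt)/(2√(Dt)) = (76.8 − 74.69)/3.013 = 0.7003; ½·erfc(0.7003) = 0.1610.
C = 1.61 × 0.1610 = 0.259 mg/L.

0.259 mg/L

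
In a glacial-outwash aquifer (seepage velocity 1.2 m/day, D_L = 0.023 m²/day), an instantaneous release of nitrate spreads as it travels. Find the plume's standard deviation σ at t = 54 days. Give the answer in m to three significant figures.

1.58 m

Dispersive spreading gives a Gaussian with σ² = 2Dt; advection only shifts the center.
σ = √(2 × 0.023 × 54) = 1.58 m.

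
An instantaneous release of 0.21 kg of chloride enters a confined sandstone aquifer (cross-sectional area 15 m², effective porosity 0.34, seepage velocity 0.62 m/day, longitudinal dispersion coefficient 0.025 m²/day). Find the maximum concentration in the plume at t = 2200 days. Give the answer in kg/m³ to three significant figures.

The peak of an instantaneous 1D plume sits at x = vt; there the Gaussian factor is 1 and C_max = M/(n_e·A·√(4πDt)), where n_e·A is the pore area the mass is dissolved in.
√(4πDt) = √(4π × 0.025 × 2200) = 26.29 m, so C_max = 0.21/(0.34 × 15 × 26.29) = 0.00157 kg/m³.

0.00157 kg/m³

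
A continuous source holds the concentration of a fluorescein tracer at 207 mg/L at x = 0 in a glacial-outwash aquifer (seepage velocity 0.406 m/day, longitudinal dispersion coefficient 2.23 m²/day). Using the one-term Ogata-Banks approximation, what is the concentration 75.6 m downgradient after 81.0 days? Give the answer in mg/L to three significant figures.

For a continuous step input, C/C₀ ≈ ½·erfc((x−vt)/(2√(Dt))).
vt = 0.406 × 81.0 = 32.886 m and 2√(Dt) = 2√(2.23 × 81.0) = 26.88 m.
Argument (x−vt)/(2√(Dt)) = (75.6 − 32.886)/26.88 = 1.589; ½·erfc(1.589) = 0.01231.
C = 207 × 0.01231 = 2.55 mg/L.

2.55 mg/L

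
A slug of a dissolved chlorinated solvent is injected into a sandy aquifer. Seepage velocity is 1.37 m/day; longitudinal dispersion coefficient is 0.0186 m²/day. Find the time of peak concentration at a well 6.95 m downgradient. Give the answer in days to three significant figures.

5.06 days

For the 1D instantaneous-source solution, setting ∂C/∂t = 0 at fixed x gives v²t² + 2Dt − x² = 0, so t = (√(D² + v²x²) − D)/v².
√(D² + v²x²) = √(0.0186² + 1.37² × 6.95²) = 9.522; v² = 1.8769.
t = (9.522 − 0.0186)/1.8769 = 5.06 days (vs. the pure-advection estimate x/v = 5.07 d).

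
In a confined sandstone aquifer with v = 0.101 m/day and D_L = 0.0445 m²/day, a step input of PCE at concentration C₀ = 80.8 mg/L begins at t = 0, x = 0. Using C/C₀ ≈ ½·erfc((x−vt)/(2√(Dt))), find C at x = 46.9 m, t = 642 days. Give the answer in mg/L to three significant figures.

80.1 mg/L

For a continuous step input, C/C₀ ≈ ½·erfc((x−vt)/(2√(Dt))).
vt = 0.101 × 642 = 64.842 m and 2√(Dt) = 2√(0.0445 × 642) = 10.69 m.
Argument (x−vt)/(2√(Dt)) = (46.9 − 64.842)/10.69 = -1.678; ½·erfc(-1.678) = 0.9912.
C = 80.8 × 0.9912 = 80.1 mg/L.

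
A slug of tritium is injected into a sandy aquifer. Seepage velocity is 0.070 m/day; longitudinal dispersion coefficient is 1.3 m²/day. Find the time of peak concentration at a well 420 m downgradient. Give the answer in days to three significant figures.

5740 days

For the 1D instantaneous-source solution, setting ∂C/∂t = 0 at fixed x gives v²t² + 2Dt − x² = 0, so t = (√(D² + v²x²) − D)/v².
√(D² + v²x²) = √(1.3² + 0.070² × 420²) = 29.43; v² = 0.0049.
t = (29.43 − 1.3)/0.0049 = 5740 days (vs. the pure-advection estimate x/v = 6000 d).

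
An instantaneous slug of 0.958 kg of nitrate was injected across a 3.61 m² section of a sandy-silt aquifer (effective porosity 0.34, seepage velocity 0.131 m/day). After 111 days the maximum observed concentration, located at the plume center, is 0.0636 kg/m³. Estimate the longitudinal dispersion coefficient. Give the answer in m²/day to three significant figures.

0.108 m²/day

At the plume center C_max = M/(n_e·A·√(4πDt)), so D = M²/(4πt·(n_e·A·C_max)²).
n_e·A·C_max = 0.34 × 3.61 × 0.0636 = 0.07806 kg/m.
D = 0.958²/(4π × 111 × 0.07806²) = 0.108 m²/day.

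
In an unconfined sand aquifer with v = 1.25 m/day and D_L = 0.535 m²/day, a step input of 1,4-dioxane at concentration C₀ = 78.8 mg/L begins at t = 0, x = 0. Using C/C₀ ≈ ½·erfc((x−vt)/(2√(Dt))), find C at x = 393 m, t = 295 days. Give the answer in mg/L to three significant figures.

For a continuous step input, C/C₀ ≈ ½·erfc((x−vt)/(2√(Dt))).
vt = 1.25 × 295 = 368.75 m and 2√(Dt) = 2√(0.535 × 295) = 25.13 m.
Argument (x−vt)/(2√(Dt)) = (393 − 368.75)/25.13 = 0.9650; ½·erfc(0.9650) = 0.08617.
C = 78.8 × 0.08617 = 6.79 mg/L.

6.79 mg/L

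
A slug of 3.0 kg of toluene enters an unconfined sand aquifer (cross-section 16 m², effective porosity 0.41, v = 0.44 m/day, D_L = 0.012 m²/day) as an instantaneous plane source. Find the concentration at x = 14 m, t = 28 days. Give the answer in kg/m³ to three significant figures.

0.0273 kg/m³

For an instantaneous plane source, C(x,t) = M/(n_e·A·√(4πDt)) · exp(−(x−vt)²/(4Dt)), with n_e·A the pore (flow) area.
Plume center vt = 0.44 × 28 = 12.32 m, so the well at 14 m is 1.68 m downgradient of the peak.
√(4πDt) = 2.055 m, giving peak height M/(n_e·A·√(4πDt)) = 3.0/(0.41 × 16 × 2.055) = 0.2225 kg/m³.
(x−vt)²/(4Dt) = (1.68)²/(4 × 0.012 × 28) = 2.100; exp(−2.100) = 0.1225.
C = 0.2225 × 0.1225 = 0.0273 kg/m³.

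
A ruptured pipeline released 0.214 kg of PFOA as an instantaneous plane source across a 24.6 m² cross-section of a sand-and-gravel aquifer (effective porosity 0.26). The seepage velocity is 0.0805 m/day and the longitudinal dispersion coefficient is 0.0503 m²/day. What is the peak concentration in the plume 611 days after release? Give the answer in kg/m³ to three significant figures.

The peak of an instantaneous 1D plume sits at x = vt; there the Gaussian factor is 1 and C_max = M/(n_e·A·√(4πDt)), where n_e·A is the pore area the mass is dissolved in.
√(4πDt) = √(4π × 0.0503 × 611) = 19.65 m, so C_max = 0.214/(0.26 × 24.6 × 19.65) = 0.00170 kg/m³.

0.00170 kg/m³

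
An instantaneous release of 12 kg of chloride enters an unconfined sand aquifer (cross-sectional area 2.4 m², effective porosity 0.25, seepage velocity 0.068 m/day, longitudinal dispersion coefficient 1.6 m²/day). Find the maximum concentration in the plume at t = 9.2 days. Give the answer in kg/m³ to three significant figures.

1.47 kg/m³

The peak of an instantaneous 1D plume sits at x = vt; there the Gaussian factor is 1 and C_max = M/(n_e·A·√(4πDt)), where n_e·A is the pore area the mass is dissolved in.
√(4πDt) = √(4π × 1.6 × 9.2) = 13.60 m, so C_max = 12/(0.25 × 2.4 × 13.60) = 1.47 kg/m³.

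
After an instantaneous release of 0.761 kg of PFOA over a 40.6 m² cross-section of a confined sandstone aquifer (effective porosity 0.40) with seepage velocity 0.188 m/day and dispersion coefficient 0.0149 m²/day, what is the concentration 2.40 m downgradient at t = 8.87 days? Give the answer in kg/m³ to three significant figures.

For an instantaneous plane source, C(x,t) = M/(n_e·A·√(4πDt)) · exp(−(x−vt)²/(4Dt)), with n_e·A the pore (flow) area.
Plume center vt = 0.188 × 8.87 = 1.66756 m, so the well at 2.40 m is 0.73244 m downgradient of the peak.
√(4πDt) = 1.289 m, giving peak height M/(n_e·A·√(4πDt)) = 0.761/(0.40 × 40.6 × 1.289) = 0.03635 kg/m³.
(x−vt)²/(4Dt) = (0.73244)²/(4 × 0.0149 × 8.87) = 1.015; exp(−1.015) = 0.3624.
C = 0.03635 × 0.3624 = 0.0132 kg/m³.

0.0132 kg/m³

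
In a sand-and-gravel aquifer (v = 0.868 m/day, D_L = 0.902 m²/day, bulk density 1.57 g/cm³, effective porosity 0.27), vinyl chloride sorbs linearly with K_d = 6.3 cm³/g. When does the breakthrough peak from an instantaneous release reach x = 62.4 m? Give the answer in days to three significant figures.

Retardation factor R = 1 + ρ_b·K_d/n = 1 + 1.57 × 6.3/0.27 = 37.63.
Sorption retards both mechanisms: v_R = v/R = 0.02307 m/day, D_R = D/R = 0.02397 m²/day.
Peak time from v_R²t² + 2D_R t − x² = 0: t = (√(D_R² + v_R²x²) − D_R)/v_R².
√(D_R² + v_R²x²) = √(0.02397² + 0.02307² × 62.4²) = 1.440; v_R² = 0.0005322.
t = (1.440 − 0.02397)/0.0005322 = 2660 days.

2660 days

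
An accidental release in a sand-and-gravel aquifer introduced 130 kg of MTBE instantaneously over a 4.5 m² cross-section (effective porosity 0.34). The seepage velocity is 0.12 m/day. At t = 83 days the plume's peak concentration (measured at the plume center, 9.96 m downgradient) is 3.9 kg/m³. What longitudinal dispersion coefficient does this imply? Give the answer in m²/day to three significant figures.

At the plume center C_max = M/(n_e·A·√(4πDt)), so D = M²/(4πt·(n_e·A·C_max)²).
n_e·A·C_max = 0.34 × 4.5 × 3.9 = 5.967 kg/m.
D = 130²/(4π × 83 × 5.967²) = 0.455 m²/day.

0.455 m²/day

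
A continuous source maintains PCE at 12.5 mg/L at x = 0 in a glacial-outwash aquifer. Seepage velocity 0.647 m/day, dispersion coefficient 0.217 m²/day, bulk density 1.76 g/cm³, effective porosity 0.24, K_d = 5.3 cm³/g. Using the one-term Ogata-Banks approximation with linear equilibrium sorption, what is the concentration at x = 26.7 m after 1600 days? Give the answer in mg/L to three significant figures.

Retardation factor R = 1 + ρ_b·K_d/n = 1 + 1.76 × 5.3/0.24 = 39.87.
Sorption retards both mechanisms: v_R = v/R = 0.01623 m/day, D_R = D/R = 0.005443 m²/day.
v_R·t = 0.01623 × 1600 = 25.968 m; 2√(D_R t) = 5.902 m; argument = (26.7 − 25.968)/5.902 = 0.1240.
C = C₀ × ½·erfc(0.1240) = 12.5 × 0.4304 = 5.38 mg/L.

5.38 mg/L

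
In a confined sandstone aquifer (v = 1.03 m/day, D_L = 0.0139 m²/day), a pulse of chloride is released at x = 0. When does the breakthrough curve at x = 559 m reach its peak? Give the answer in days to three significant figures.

543 days

For the 1D instantaneous-source solution, setting ∂C/∂t = 0 at fixed x gives v²t² + 2Dt − x² = 0, so t = (√(D² + v²x²) − D)/v².
√(D² + v²x²) = √(0.0139² + 1.03² × 559²) = 575.8; v² = 1.0609.
t = (575.8 − 0.0139)/1.0609 = 543 days (vs. the pure-advection estimate x/v = 543 d).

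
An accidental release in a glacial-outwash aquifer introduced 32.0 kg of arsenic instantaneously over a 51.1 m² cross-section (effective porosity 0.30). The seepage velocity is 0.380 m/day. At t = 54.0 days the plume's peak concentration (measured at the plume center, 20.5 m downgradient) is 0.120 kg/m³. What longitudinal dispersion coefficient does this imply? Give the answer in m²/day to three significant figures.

At the plume center C_max = M/(n_e·A·√(4πDt)), so D = M²/(4πt·(n_e·A·C_max)²).
n_e·A·C_max = 0.30 × 51.1 × 0.120 = 1.840 kg/m.
D = 32.0²/(4π × 54.0 × 1.840²) = 0.446 m²/day.

0.446 m²/day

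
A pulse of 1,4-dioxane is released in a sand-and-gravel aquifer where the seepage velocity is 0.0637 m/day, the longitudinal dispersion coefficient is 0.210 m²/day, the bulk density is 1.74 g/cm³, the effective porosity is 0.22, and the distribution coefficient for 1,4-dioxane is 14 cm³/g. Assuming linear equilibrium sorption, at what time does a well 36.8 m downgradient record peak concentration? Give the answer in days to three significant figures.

Retardation factor R = 1 + ρ_b·K_d/n = 1 + 1.74 × 14/0.22 = 111.7.
Sorption retards both mechanisms: v_R = v/R = 0.0005703 m/day, D_R = D/R = 0.001880 m²/day.
Peak time from v_R²t² + 2D_R t − x² = 0: t = (√(D_R² + v_R²x²) − D_R)/v_R².
√(D_R² + v_R²x²) = √(0.001880² + 0.0005703² × 36.8²) = 0.02107; v_R² = 3.252e-07.
t = (0.02107 − 0.001880)/3.252e-07 = 59000 days.

59000 days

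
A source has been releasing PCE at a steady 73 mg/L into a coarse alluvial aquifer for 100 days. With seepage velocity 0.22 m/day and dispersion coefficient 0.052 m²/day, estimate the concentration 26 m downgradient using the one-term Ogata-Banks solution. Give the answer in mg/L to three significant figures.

7.84 mg/L

For a continuous step input, C/C₀ ≈ ½·erfc((x−vt)/(2√(Dt))).
vt = 0.22 × 100 = 22 m and 2√(Dt) = 2√(0.052 × 100) = 4.561 m.
Argument (x−vt)/(2√(Dt)) = (26 − 22)/4.561 = 0.8770; ½·erfc(0.8770) = 0.1074.
C = 73 × 0.1074 = 7.84 mg/L.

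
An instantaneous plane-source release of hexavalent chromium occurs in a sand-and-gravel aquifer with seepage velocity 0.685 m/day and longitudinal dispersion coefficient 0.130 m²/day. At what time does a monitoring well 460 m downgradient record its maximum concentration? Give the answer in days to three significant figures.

671 days

For the 1D instantaneous-source solution, setting ∂C/∂t = 0 at fixed x gives v²t² + 2Dt − x² = 0, so t = (√(D² + v²x²) − D)/v².
√(D² + v²x²) = √(0.130² + 0.685² × 460²) = 315.1; v² = 0.469225.
t = (315.1 − 0.130)/0.469225 = 671 days (vs. the pure-advection estimate x/v = 672 d).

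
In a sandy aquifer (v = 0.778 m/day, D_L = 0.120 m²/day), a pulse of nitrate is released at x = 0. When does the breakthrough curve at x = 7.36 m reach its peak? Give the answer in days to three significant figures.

9.26 days

For the 1D instantaneous-source solution, setting ∂C/∂t = 0 at fixed x gives v²t² + 2Dt − x² = 0, so t = (√(D² + v²x²) − D)/v².
√(D² + v²x²) = √(0.120² + 0.778² × 7.36²) = 5.727; v² = 0.605284.
t = (5.727 − 0.120)/0.605284 = 9.26 days (vs. the pure-advection estimate x/v = 9.46 d).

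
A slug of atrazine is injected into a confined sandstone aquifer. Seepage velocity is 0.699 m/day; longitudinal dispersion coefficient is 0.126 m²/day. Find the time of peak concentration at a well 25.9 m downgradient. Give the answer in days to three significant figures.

36.8 days

For the 1D instantaneous-source solution, setting ∂C/∂t = 0 at fixed x gives v²t² + 2Dt − x² = 0, so t = (√(D² + v²x²) − D)/v².
√(D² + v²x²) = √(0.126² + 0.699² × 25.9²) = 18.10; v² = 0.488601.
t = (18.10 − 0.126)/0.488601 = 36.8 days (vs. the pure-advection estimate x/v = 37.1 d).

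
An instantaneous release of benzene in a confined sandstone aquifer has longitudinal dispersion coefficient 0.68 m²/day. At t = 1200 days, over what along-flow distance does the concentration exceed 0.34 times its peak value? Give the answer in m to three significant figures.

119 m

The plume is Gaussian with σ = √(2Dt) = √(2 × 0.68 × 1200) = 40.40 m.
C/C_peak = exp(−Δx²/(2σ²)) = 0.34 ⇒ Δx = σ·√(−2 ln 0.34) = 40.40 × 1.469 = 59.35 m.
Width = 2Δx = 119 m.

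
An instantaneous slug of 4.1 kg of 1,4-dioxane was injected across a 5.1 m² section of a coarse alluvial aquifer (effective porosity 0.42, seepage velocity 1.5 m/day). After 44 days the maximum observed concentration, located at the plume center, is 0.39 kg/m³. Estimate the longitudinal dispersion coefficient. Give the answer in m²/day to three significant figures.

0.0436 m²/day

At the plume center C_max = M/(n_e·A·√(4πDt)), so D = M²/(4πt·(n_e·A·C_max)²).
n_e·A·C_max = 0.42 × 5.1 × 0.39 = 0.8354 kg/m.
D = 4.1²/(4π × 44 × 0.8354²) = 0.0436 m²/day.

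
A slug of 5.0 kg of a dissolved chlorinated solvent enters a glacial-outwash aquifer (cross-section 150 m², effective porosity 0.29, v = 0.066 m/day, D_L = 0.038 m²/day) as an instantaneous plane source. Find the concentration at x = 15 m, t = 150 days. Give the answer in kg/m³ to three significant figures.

For an instantaneous plane source, C(x,t) = M/(n_e·A·√(4πDt)) · exp(−(x−vt)²/(4Dt)), with n_e·A the pore (flow) area.
Plume center vt = 0.066 × 150 = 9.9 m, so the well at 15 m is 5.1 m downgradient of the peak.
√(4πDt) = 8.463 m, giving peak height M/(n_e·A·√(4πDt)) = 5.0/(0.29 × 150 × 8.463) = 0.01358 kg/m³.
(x−vt)²/(4Dt) = (5.1)²/(4 × 0.038 × 150) = 1.141; exp(−1.141) = 0.3195.
C = 0.01358 × 0.3195 = 0.00434 kg/m³.

0.00434 kg/m³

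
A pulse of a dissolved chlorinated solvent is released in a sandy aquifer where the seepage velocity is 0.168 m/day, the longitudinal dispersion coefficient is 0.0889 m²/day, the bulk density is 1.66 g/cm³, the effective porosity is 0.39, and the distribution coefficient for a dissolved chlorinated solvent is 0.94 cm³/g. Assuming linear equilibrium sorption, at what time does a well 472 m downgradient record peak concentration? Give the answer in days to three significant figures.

Retardation factor R = 1 + ρ_b·K_d/n = 1 + 1.66 × 0.94/0.39 = 5.001.
Sorption retards both mechanisms: v_R = v/R = 0.03359 m/day, D_R = D/R = 0.01778 m²/day.
Peak time from v_R²t² + 2D_R t − x² = 0: t = (√(D_R² + v_R²x²) − D_R)/v_R².
√(D_R² + v_R²x²) = √(0.01778² + 0.03359² × 472²) = 15.85; v_R² = 0.001128.
t = (15.85 − 0.01778)/0.001128 = 14000 days.

14000 days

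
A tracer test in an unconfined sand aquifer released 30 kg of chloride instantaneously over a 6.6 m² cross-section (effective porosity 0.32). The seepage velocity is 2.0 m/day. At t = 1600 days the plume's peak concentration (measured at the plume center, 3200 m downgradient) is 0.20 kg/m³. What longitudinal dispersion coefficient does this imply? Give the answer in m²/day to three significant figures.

At the plume center C_max = M/(n_e·A·√(4πDt)), so D = M²/(4πt·(n_e·A·C_max)²).
n_e·A·C_max = 0.32 × 6.6 × 0.20 = 0.4224 kg/m.
D = 30²/(4π × 1600 × 0.4224²) = 0.251 m²/day.

0.251 m²/day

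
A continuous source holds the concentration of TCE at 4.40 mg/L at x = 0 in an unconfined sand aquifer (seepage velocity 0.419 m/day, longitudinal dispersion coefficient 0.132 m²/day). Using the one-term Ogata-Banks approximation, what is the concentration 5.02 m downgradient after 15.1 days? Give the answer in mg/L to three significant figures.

3.27 mg/L

For a continuous step input, C/C₀ ≈ ½·erfc((x−vt)/(2√(Dt))).
vt = 0.419 × 15.1 = 6.3269 m and 2√(Dt) = 2√(0.132 × 15.1) = 2.824 m.
Argument (x−vt)/(2√(Dt)) = (5.02 − 6.3269)/2.824 = -0.4628; ½·erfc(-0.4628) = 0.7436.
C = 4.40 × 0.7436 = 3.27 mg/L.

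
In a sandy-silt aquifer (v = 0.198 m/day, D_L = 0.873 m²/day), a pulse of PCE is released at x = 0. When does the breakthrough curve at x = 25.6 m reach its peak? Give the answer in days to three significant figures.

109 days

For the 1D instantaneous-source solution, setting ∂C/∂t = 0 at fixed x gives v²t² + 2Dt − x² = 0, so t = (√(D² + v²x²) − D)/v².
√(D² + v²x²) = √(0.873² + 0.198² × 25.6²) = 5.143; v² = 0.039204.
t = (5.143 − 0.873)/0.039204 = 109 days (vs. the pure-advection estimate x/v = 129 d).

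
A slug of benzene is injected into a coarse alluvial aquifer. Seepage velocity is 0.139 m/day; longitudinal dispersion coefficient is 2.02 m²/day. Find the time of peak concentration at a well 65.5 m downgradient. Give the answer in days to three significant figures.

For the 1D instantaneous-source solution, setting ∂C/∂t = 0 at fixed x gives v²t² + 2Dt − x² = 0, so t = (√(D² + v²x²) − D)/v².
√(D² + v²x²) = √(2.02² + 0.139² × 65.5²) = 9.326; v² = 0.019321.
t = (9.326 − 2.02)/0.019321 = 378 days (vs. the pure-advection estimate x/v = 471 d).

378 days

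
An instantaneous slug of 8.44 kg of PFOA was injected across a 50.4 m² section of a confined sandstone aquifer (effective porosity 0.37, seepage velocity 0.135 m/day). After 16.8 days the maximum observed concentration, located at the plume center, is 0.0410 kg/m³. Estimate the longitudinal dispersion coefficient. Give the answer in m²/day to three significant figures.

0.577 m²/day

At the plume center C_max = M/(n_e·A·√(4πDt)), so D = M²/(4πt·(n_e·A·C_max)²).
n_e·A·C_max = 0.37 × 50.4 × 0.0410 = 0.7646 kg/m.
D = 8.44²/(4π × 16.8 × 0.7646²) = 0.577 m²/day.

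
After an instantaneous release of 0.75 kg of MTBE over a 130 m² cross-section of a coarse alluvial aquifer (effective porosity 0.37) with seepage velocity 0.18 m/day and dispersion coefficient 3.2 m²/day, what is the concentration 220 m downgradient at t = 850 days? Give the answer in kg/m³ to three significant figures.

For an instantaneous plane source, C(x,t) = M/(n_e·A·√(4πDt)) · exp(−(x−vt)²/(4Dt)), with n_e·A the pore (flow) area.
Plume center vt = 0.18 × 850 = 153 m, so the well at 220 m is 67 m downgradient of the peak.
√(4πDt) = 184.9 m, giving peak height M/(n_e·A·√(4πDt)) = 0.75/(0.37 × 130 × 184.9) = 8.433e-05 kg/m³.
(x−vt)²/(4Dt) = (67)²/(4 × 3.2 × 850) = 0.4126; exp(−0.4126) = 0.6619.
C = 8.433e-05 × 0.6619 = 5.58e-05 kg/m³.

5.58e-05 kg/m³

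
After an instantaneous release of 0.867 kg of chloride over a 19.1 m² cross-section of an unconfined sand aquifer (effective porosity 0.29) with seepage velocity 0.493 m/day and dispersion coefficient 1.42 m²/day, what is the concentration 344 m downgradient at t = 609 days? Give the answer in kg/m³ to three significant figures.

0.000863 kg/m³

For an instantaneous plane source, C(x,t) = M/(n_e·A·√(4πDt)) · exp(−(x−vt)²/(4Dt)), with n_e·A the pore (flow) area.
Plume center vt = 0.493 × 609 = 300.237 m, so the well at 344 m is 43.763 m downgradient of the peak.
√(4πDt) = 104.2 m, giving peak height M/(n_e·A·√(4πDt)) = 0.867/(0.29 × 19.1 × 104.2) = 0.001502 kg/m³.
(x−vt)²/(4Dt) = (43.763)²/(4 × 1.42 × 609) = 0.5537; exp(−0.5537) = 0.5748.
C = 0.001502 × 0.5748 = 0.000863 kg/m³.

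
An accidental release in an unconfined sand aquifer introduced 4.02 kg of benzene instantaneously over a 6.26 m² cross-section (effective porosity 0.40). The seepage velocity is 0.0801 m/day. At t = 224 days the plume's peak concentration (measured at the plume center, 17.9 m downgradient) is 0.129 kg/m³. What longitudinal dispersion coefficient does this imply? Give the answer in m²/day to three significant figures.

0.0550 m²/day

At the plume center C_max = M/(n_e·A·√(4πDt)), so D = M²/(4πt·(n_e·A·C_max)²).
n_e·A·C_max = 0.40 × 6.26 × 0.129 = 0.3230 kg/m.
D = 4.02²/(4π × 224 × 0.3230²) = 0.0550 m²/day.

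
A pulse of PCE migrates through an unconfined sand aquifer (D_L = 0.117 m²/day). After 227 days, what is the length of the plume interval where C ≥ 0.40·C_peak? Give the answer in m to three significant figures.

The plume is Gaussian with σ = √(2Dt) = √(2 × 0.117 × 227) = 7.288 m.
C/C_peak = exp(−Δx²/(2σ²)) = 0.40 ⇒ Δx = σ·√(−2 ln 0.40) = 7.288 × 1.354 = 9.868 m.
Width = 2Δx = 19.7 m.

19.7 m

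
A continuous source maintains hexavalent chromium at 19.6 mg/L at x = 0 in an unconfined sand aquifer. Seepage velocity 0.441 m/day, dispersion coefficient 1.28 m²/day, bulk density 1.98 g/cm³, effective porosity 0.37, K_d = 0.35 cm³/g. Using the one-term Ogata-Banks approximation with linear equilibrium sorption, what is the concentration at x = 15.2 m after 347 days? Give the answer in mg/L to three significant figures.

Retardation factor R = 1 + ρ_b·K_d/n = 1 + 1.98 × 0.35/0.37 = 2.873.
Sorption retards both mechanisms: v_R = v/R = 0.1535 m/day, D_R = D/R = 0.4455 m²/day.
v_R·t = 0.1535 × 347 = 53.2645 m; 2√(D_R t) = 24.87 m; argument = (15.2 − 53.2645)/24.87 = -1.531.
C = C₀ × ½·erfc(-1.531) = 19.6 × 0.9848 = 19.3 mg/L.

19.3 mg/L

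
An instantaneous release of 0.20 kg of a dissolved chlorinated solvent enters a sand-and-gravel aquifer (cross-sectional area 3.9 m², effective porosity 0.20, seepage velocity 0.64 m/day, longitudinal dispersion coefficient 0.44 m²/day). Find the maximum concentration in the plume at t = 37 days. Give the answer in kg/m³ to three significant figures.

0.0179 kg/m³

The peak of an instantaneous 1D plume sits at x = vt; there the Gaussian factor is 1 and C_max = M/(n_e·A·√(4πDt)), where n_e·A is the pore area the mass is dissolved in.
√(4πDt) = √(4π × 0.44 × 37) = 14.30 m, so C_max = 0.20/(0.20 × 3.9 × 14.30) = 0.0179 kg/m³.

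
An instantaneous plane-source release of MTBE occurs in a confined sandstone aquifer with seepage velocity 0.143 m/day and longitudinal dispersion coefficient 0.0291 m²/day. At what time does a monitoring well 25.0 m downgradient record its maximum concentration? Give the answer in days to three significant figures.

For the 1D instantaneous-source solution, setting ∂C/∂t = 0 at fixed x gives v²t² + 2Dt − x² = 0, so t = (√(D² + v²x²) − D)/v².
√(D² + v²x²) = √(0.0291² + 0.143² × 25.0²) = 3.575; v² = 0.020449.
t = (3.575 − 0.0291)/0.020449 = 173 days (vs. the pure-advection estimate x/v = 175 d).

173 days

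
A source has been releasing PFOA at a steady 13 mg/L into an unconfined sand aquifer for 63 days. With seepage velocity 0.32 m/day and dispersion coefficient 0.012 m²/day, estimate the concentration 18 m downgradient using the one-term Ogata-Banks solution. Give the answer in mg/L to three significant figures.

12.5 mg/L

For a continuous step input, C/C₀ ≈ ½·erfc((x−vt)/(2√(Dt))).
vt = 0.32 × 63 = 20.16 m and 2√(Dt) = 2√(0.012 × 63) = 1.739 m.
Argument (x−vt)/(2√(Dt)) = (18 − 20.16)/1.739 = -1.242; ½·erfc(-1.242) = 0.9605.
C = 13 × 0.9605 = 12.5 mg/L.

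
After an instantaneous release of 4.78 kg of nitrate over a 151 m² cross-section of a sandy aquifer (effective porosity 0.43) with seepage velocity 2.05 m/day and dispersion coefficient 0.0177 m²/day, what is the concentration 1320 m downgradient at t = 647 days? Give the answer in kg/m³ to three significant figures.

For an instantaneous plane source, C(x,t) = M/(n_e·A·√(4πDt)) · exp(−(x−vt)²/(4Dt)), with n_e·A the pore (flow) area.
Plume center vt = 2.05 × 647 = 1326.35 m, so the well at 1320 m is 6.35 m upgradient of the peak.
√(4πDt) = 12.00 m, giving peak height M/(n_e·A·√(4πDt)) = 4.78/(0.43 × 151 × 12.00) = 0.006135 kg/m³.
(x−vt)²/(4Dt) = (-6.35)²/(4 × 0.0177 × 647) = 0.8803; exp(−0.8803) = 0.4147.
C = 0.006135 × 0.4147 = 0.00254 kg/m³.

0.00254 kg/m³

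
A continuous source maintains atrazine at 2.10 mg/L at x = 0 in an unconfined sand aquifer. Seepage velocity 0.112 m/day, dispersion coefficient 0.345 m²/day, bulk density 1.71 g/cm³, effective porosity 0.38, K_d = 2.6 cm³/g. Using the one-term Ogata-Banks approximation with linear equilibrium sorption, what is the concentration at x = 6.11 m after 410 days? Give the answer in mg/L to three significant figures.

0.627 mg/L

Retardation factor R = 1 + ρ_b·K_d/n = 1 + 1.71 × 2.6/0.38 = 12.70.
Sorption retards both mechanisms: v_R = v/R = 0.008819 m/day, D_R = D/R = 0.02717 m²/day.
v_R·t = 0.008819 × 410 = 3.61579 m; 2√(D_R t) = 6.675 m; argument = (6.11 − 3.61579)/6.675 = 0.3737.
C = C₀ × ½·erfc(0.3737) = 2.10 × 0.2986 = 0.627 mg/L.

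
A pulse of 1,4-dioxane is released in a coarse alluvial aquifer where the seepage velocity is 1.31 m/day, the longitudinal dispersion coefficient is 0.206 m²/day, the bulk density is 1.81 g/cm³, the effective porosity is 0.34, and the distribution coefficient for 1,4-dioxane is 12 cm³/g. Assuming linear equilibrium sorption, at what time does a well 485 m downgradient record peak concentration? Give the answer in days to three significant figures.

24000 days

Retardation factor R = 1 + ρ_b·K_d/n = 1 + 1.81 × 12/0.34 = 64.88.
Sorption retards both mechanisms: v_R = v/R = 0.02019 m/day, D_R = D/R = 0.003175 m²/day.
Peak time from v_R²t² + 2D_R t − x² = 0: t = (√(D_R² + v_R²x²) − D_R)/v_R².
√(D_R² + v_R²x²) = √(0.003175² + 0.02019² × 485²) = 9.792; v_R² = 0.0004076.
t = (9.792 − 0.003175)/0.0004076 = 24000 days.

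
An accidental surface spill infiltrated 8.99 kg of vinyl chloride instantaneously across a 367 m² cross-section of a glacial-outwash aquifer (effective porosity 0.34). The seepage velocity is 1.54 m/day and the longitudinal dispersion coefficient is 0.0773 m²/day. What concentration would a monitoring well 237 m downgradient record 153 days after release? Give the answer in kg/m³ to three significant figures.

For an instantaneous plane source, C(x,t) = M/(n_e·A·√(4πDt)) · exp(−(x−vt)²/(4Dt)), with n_e·A the pore (flow) area.
Plume center vt = 1.54 × 153 = 235.62 m, so the well at 237 m is 1.38 m downgradient of the peak.
√(4πDt) = 12.19 m, giving peak height M/(n_e·A·√(4πDt)) = 8.99/(0.34 × 367 × 12.19) = 0.005910 kg/m³.
(x−vt)²/(4Dt) = (1.38)²/(4 × 0.0773 × 153) = 0.04026; exp(−0.04026) = 0.9605.
C = 0.005910 × 0.9605 = 0.00568 kg/m³.

0.00568 kg/m³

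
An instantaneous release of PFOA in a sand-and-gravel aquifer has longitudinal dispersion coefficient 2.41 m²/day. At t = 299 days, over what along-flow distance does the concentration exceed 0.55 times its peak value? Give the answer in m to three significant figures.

83.0 m

The plume is Gaussian with σ = √(2Dt) = √(2 × 2.41 × 299) = 37.96 m.
C/C_peak = exp(−Δx²/(2σ²)) = 0.55 ⇒ Δx = σ·√(−2 ln 0.55) = 37.96 × 1.093 = 41.49 m.
Width = 2Δx = 83.0 m.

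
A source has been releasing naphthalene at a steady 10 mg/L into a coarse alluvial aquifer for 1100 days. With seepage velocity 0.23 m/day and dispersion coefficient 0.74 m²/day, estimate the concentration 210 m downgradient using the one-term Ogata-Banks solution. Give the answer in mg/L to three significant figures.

For a continuous step input, C/C₀ ≈ ½·erfc((x−vt)/(2√(Dt))).
vt = 0.23 × 1100 = 253 m and 2√(Dt) = 2√(0.74 × 1100) = 57.06 m.
Argument (x−vt)/(2√(Dt)) = (210 − 253)/57.06 = -0.7536; ½·erfc(-0.7536) = 0.8567.
C = 10 × 0.8567 = 8.57 mg/L.

8.57 mg/L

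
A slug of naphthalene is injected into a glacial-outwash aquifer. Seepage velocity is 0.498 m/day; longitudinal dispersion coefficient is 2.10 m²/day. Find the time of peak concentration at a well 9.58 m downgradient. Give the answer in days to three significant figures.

12.6 days

For the 1D instantaneous-source solution, setting ∂C/∂t = 0 at fixed x gives v²t² + 2Dt − x² = 0, so t = (√(D² + v²x²) − D)/v².
√(D² + v²x²) = √(2.10² + 0.498² × 9.58²) = 5.213; v² = 0.248004.
t = (5.213 − 2.10)/0.248004 = 12.6 days (vs. the pure-advection estimate x/v = 19.2 d).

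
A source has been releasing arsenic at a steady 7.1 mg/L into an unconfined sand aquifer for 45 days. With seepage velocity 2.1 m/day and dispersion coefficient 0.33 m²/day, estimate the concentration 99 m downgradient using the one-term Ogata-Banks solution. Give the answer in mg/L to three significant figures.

For a continuous step input, C/C₀ ≈ ½·erfc((x−vt)/(2√(Dt))).
vt = 2.1 × 45 = 94.5 m and 2√(Dt) = 2√(0.33 × 45) = 7.707 m.
Argument (x−vt)/(2√(Dt)) = (99 − 94.5)/7.707 = 0.5839; ½·erfc(0.5839) = 0.2045.
C = 7.1 × 0.2045 = 1.45 mg/L.

1.45 mg/L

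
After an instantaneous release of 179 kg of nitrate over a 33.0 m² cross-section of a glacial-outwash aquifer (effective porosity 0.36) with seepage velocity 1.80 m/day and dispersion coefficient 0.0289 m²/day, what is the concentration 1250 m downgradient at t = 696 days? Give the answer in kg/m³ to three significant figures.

0.860 kg/m³

For an instantaneous plane source, C(x,t) = M/(n_e·A·√(4πDt)) · exp(−(x−vt)²/(4Dt)), with n_e·A the pore (flow) area.
Plume center vt = 1.80 × 696 = 1252.8 m, so the well at 1250 m is 2.8 m upgradient of the peak.
√(4πDt) = 15.90 m, giving peak height M/(n_e·A·√(4πDt)) = 179/(0.36 × 33.0 × 15.90) = 0.9476 kg/m³.
(x−vt)²/(4Dt) = (-2.8)²/(4 × 0.0289 × 696) = 0.09744; exp(−0.09744) = 0.9072.
C = 0.9476 × 0.9072 = 0.860 kg/m³.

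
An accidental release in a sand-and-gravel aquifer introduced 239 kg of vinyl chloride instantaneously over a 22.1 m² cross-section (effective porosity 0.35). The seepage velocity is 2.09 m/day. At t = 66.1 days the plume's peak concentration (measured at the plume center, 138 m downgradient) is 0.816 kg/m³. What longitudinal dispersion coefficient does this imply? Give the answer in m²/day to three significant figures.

1.73 m²/day

At the plume center C_max = M/(n_e·A·√(4πDt)), so D = M²/(4πt·(n_e·A·C_max)²).
n_e·A·C_max = 0.35 × 22.1 × 0.816 = 6.312 kg/m.
D = 239²/(4π × 66.1 × 6.312²) = 1.73 m²/day.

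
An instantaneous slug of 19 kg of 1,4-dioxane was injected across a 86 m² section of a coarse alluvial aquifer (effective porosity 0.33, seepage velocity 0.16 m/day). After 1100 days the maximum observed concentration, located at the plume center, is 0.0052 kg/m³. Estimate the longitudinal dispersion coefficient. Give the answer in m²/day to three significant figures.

At the plume center C_max = M/(n_e·A·√(4πDt)), so D = M²/(4πt·(n_e·A·C_max)²).
n_e·A·C_max = 0.33 × 86 × 0.0052 = 0.1476 kg/m.
D = 19²/(4π × 1100 × 0.1476²) = 1.20 m²/day.

1.20 m²/day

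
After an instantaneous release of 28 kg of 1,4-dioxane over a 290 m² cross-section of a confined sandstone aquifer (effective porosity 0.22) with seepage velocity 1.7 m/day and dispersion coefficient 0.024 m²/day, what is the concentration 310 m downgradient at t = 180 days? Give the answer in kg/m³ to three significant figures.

For an instantaneous plane source, C(x,t) = M/(n_e·A·√(4πDt)) · exp(−(x−vt)²/(4Dt)), with n_e·A the pore (flow) area.
Plume center vt = 1.7 × 180 = 306 m, so the well at 310 m is 4 m downgradient of the peak.
√(4πDt) = 7.368 m, giving peak height M/(n_e·A·√(4πDt)) = 28/(0.22 × 290 × 7.368) = 0.05956 kg/m³.
(x−vt)²/(4Dt) = (4)²/(4 × 0.024 × 180) = 0.9259; exp(−0.9259) = 0.3962.
C = 0.05956 × 0.3962 = 0.0236 kg/m³.

0.0236 kg/m³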